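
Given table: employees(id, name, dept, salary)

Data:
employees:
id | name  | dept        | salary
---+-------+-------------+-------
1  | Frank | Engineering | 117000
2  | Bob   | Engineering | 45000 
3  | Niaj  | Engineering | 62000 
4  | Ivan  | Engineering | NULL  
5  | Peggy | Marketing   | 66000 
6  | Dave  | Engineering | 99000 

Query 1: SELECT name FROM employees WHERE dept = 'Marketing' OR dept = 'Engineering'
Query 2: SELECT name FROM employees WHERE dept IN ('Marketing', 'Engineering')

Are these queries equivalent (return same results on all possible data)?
Yes, equivalent

Both queries return: [('Bob',), ('Dave',), ('Frank',), ('Ivan',), ('Niaj',), ('Peggy',)]

Reason: OR vs IN are equivalent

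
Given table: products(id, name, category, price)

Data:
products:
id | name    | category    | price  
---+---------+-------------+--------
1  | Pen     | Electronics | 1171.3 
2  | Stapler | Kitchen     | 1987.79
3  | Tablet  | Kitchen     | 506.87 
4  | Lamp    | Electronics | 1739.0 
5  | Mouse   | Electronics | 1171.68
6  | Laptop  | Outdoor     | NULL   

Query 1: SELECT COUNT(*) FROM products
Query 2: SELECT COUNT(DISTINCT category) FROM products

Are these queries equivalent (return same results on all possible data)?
No, not equivalent

Query 1 returns: [(6,)]
Query 2 returns: [(3,)]

Reason: COUNT(*) counts rows, COUNT(DISTINCT category) counts unique categorys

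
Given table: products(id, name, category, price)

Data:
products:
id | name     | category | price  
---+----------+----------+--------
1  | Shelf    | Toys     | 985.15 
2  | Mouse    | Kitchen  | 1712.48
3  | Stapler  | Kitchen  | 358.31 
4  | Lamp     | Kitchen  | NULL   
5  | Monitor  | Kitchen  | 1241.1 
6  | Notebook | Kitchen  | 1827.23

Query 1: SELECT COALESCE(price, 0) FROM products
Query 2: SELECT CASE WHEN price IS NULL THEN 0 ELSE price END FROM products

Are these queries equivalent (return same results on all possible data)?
Yes, equivalent

Both queries return: [(0,), (358.31,), (985.15,), (1241.1,), (1712.48,), (1827.23,)]

Reason: COALESCE vs CASE for NULL handling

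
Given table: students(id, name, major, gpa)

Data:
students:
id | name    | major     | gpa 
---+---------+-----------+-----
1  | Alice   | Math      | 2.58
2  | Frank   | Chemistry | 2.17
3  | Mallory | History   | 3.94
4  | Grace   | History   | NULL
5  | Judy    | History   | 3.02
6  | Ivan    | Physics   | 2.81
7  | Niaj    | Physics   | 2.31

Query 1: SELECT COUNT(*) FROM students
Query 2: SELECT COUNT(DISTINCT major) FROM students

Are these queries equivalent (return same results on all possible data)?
No, not equivalent

Query 1 returns: [(7,)]
Query 2 returns: [(4,)]

Reason: COUNT(*) counts rows, COUNT(DISTINCT major) counts unique majors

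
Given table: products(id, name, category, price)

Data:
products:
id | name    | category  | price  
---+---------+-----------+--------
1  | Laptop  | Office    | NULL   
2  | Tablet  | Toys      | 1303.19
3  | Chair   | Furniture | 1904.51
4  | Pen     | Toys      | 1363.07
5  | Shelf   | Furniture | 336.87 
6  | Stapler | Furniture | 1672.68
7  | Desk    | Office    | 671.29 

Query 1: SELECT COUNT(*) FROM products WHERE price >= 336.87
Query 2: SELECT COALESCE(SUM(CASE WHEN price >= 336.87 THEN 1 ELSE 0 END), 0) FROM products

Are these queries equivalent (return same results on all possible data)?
Yes, equivalent

Both queries return: [(6,)]

Reason: COUNT with WHERE vs conditional SUM (COALESCE handles empty-table NULL)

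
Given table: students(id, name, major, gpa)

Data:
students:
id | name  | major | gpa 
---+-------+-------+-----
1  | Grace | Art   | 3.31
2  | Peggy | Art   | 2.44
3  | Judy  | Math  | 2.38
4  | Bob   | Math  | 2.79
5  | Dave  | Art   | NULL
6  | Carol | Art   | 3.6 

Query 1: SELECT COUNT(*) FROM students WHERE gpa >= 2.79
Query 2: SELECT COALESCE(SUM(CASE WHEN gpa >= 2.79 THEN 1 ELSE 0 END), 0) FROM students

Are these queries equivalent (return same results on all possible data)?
Yes, equivalent

Both queries return: [(3,)]

Reason: COUNT with WHERE vs conditional SUM (COALESCE handles empty-table NULL)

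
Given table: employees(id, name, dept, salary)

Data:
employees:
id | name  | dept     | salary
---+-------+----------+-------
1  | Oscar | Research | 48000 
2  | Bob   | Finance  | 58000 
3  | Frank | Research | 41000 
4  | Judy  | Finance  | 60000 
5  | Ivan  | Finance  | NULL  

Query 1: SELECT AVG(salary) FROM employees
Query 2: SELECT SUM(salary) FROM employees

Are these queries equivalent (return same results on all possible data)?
No, not equivalent

Query 1 returns: [(51750.0,)]
Query 2 returns: [(207000,)]

Reason: AVG vs SUM give different aggregate values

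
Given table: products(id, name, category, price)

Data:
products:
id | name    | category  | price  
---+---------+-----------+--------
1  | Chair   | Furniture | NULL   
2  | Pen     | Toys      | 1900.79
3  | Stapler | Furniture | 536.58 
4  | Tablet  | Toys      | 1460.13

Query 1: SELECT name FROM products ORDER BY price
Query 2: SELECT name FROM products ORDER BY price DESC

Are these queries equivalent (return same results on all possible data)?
No, not equivalent

Query 1 returns: [('Chair',), ('Stapler',), ('Tablet',), ('Pen',)]
Query 2 returns: [('Pen',), ('Tablet',), ('Stapler',), ('Chair',)]

Reason: ASC vs DESC gives opposite ordering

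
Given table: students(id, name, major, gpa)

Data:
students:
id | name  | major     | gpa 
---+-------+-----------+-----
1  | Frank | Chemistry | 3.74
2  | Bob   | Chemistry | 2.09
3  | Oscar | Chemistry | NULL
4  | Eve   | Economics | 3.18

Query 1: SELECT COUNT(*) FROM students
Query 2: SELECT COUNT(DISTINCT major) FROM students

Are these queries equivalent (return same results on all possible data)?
No, not equivalent

Query 1 returns: [(4,)]
Query 2 returns: [(2,)]

Reason: COUNT(*) counts rows, COUNT(DISTINCT major) counts unique majors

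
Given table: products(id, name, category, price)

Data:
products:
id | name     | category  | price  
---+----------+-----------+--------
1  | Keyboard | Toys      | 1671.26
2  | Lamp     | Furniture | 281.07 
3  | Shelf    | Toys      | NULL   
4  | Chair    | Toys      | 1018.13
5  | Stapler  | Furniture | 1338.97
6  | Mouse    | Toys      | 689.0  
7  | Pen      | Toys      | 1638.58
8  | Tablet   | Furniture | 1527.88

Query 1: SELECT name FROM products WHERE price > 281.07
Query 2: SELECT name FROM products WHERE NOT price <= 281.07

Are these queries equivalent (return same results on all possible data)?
Yes, equivalent

Both queries return: [('Chair',), ('Keyboard',), ('Mouse',), ('Pen',), ('Stapler',), ('Tablet',)]

Reason: Both filter price > 281.07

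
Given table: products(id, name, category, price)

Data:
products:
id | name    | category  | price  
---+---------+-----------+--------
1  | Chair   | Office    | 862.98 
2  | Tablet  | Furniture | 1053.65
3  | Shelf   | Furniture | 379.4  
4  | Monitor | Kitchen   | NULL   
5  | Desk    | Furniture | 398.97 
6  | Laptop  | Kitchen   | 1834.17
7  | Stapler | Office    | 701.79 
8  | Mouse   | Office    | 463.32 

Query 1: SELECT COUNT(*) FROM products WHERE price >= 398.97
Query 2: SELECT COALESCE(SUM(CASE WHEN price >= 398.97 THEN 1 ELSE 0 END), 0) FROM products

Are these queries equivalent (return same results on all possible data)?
Yes, equivalent

Both queries return: [(6,)]

Reason: COUNT with WHERE vs conditional SUM (COALESCE handles empty-table NULL)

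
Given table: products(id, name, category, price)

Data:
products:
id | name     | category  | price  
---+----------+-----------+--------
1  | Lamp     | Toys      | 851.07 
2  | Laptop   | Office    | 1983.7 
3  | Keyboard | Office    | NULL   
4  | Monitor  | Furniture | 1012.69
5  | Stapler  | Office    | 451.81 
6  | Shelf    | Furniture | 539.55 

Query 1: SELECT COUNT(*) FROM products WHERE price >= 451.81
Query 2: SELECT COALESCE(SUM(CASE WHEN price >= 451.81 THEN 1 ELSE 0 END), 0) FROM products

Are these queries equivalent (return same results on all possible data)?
Yes, equivalent

Both queries return: [(5,)]

Reason: COUNT with WHERE vs conditional SUM (COALESCE handles empty-table NULL)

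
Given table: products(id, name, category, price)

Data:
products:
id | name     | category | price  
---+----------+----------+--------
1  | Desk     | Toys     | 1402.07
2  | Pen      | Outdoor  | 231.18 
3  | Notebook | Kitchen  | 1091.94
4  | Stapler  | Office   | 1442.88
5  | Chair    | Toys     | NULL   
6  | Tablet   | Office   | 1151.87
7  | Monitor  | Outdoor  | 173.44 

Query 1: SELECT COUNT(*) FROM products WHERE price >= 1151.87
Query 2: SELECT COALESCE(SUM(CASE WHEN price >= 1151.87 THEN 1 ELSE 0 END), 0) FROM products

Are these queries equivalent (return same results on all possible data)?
Yes, equivalent

Both queries return: [(3,)]

Reason: COUNT with WHERE vs conditional SUM (COALESCE handles empty-table NULL)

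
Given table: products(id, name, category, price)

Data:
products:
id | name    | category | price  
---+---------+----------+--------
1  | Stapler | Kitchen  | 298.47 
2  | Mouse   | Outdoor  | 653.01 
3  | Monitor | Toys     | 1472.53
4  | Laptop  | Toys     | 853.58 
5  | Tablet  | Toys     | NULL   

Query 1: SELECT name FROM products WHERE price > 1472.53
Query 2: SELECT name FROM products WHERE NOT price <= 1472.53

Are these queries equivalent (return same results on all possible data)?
Yes, equivalent

Both queries return: []

Reason: Both filter price > 1472.53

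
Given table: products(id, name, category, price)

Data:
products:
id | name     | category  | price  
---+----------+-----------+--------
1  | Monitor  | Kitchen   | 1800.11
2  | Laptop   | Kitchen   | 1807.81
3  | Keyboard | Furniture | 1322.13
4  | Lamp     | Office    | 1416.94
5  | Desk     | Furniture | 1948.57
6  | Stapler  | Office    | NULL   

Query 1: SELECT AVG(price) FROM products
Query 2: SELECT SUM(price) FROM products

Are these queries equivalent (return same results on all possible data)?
No, not equivalent

Query 1 returns: [(1659.1119999999999,)]
Query 2 returns: [(8295.56,)]

Reason: AVG vs SUM give different aggregate values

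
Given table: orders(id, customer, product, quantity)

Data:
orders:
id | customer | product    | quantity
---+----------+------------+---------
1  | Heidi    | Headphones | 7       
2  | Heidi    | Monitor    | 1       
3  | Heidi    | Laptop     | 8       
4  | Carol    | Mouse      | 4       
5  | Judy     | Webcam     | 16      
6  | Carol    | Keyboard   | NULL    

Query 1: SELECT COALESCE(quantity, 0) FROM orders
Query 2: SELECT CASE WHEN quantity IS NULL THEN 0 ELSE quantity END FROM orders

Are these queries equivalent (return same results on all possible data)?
Yes, equivalent

Both queries return: [(0,), (1,), (4,), (7,), (8,), (16,)]

Reason: COALESCE vs CASE for NULL handling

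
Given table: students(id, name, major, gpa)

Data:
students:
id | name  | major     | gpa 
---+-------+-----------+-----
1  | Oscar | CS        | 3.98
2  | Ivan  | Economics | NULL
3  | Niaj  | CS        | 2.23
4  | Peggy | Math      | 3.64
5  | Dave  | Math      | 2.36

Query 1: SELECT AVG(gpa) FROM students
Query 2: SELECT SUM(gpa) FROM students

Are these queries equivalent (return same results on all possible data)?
No, not equivalent

Query 1 returns: [(3.0525,)]
Query 2 returns: [(12.21,)]

Reason: AVG vs SUM give different aggregate values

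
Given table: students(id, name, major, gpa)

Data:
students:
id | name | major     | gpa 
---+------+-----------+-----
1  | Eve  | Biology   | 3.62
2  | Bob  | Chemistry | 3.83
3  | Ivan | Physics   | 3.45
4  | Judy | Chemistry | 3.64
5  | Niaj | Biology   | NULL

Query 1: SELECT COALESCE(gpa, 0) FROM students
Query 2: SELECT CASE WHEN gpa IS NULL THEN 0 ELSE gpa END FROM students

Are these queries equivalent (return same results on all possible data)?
Yes, equivalent

Both queries return: [(0,), (3.45,), (3.62,), (3.64,), (3.83,)]

Reason: COALESCE vs CASE for NULL handling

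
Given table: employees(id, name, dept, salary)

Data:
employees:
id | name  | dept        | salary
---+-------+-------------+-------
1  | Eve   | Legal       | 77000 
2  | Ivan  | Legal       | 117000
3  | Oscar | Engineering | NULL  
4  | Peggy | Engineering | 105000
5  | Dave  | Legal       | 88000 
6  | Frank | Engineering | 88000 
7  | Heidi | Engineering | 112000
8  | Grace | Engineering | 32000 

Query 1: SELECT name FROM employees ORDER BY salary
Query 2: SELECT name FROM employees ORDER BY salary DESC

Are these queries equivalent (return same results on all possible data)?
No, not equivalent

Query 1 returns: [('Oscar',), ('Grace',), ('Eve',), ('Dave',), ('Frank',), ('Peggy',), ('Heidi',), ('Ivan',)]
Query 2 returns: [('Ivan',), ('Heidi',), ('Peggy',), ('Dave',), ('Frank',), ('Eve',), ('Grace',), ('Oscar',)]

Reason: ASC vs DESC gives opposite ordering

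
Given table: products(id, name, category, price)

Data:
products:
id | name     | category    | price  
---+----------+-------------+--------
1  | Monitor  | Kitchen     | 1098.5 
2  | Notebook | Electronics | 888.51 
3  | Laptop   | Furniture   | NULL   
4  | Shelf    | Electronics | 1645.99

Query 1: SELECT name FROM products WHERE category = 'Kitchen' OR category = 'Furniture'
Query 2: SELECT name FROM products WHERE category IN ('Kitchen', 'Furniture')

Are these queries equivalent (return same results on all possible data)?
Yes, equivalent

Both queries return: [('Laptop',), ('Monitor',)]

Reason: OR vs IN are equivalent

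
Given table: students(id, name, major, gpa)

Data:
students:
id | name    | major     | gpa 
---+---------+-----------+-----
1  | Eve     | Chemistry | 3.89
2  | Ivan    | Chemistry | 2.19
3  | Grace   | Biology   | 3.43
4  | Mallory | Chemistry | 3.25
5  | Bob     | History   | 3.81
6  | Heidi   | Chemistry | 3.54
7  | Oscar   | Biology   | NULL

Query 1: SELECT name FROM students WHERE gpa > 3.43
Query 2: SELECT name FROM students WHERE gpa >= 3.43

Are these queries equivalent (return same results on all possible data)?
No, not equivalent

Query 1 returns: [('Eve',), ('Bob',), ('Heidi',)]
Query 2 returns: [('Eve',), ('Grace',), ('Bob',), ('Heidi',)]

Reason: > vs >= gives different results when gpa = 3.43 exists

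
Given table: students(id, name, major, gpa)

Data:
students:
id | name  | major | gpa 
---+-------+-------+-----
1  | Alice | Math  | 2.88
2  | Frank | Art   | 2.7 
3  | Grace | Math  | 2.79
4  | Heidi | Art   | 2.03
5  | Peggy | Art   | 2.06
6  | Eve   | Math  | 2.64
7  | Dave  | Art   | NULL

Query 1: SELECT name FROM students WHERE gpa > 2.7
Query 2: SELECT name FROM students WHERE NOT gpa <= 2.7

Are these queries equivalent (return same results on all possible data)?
Yes, equivalent

Both queries return: [('Alice',), ('Grace',)]

Reason: Both filter gpa > 2.7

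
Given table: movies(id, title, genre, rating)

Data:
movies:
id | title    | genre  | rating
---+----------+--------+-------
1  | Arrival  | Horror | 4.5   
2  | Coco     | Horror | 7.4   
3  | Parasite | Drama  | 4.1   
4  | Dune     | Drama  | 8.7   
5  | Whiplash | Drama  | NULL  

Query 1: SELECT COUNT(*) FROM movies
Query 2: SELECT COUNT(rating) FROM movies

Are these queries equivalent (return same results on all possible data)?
No, not equivalent

Query 1 returns: [(5,)]
Query 2 returns: [(4,)]

Reason: COUNT(*) includes NULLs, COUNT(column) excludes them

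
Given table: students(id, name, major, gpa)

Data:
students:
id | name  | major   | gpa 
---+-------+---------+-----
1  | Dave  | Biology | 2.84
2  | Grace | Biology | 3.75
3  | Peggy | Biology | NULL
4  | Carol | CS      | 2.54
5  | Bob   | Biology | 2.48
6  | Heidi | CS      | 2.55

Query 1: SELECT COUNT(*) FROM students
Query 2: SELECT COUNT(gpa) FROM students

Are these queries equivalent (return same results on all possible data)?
No, not equivalent

Query 1 returns: [(6,)]
Query 2 returns: [(5,)]

Reason: COUNT(*) includes NULLs, COUNT(column) excludes them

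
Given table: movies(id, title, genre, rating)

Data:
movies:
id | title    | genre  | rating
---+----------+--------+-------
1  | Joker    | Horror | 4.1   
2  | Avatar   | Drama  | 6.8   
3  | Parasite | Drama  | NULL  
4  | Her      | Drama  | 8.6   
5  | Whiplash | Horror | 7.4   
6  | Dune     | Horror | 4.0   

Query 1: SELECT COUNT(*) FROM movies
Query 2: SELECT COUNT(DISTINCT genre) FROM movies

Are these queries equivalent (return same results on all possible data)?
No, not equivalent

Query 1 returns: [(6,)]
Query 2 returns: [(2,)]

Reason: COUNT(*) counts rows, COUNT(DISTINCT genre) counts unique genres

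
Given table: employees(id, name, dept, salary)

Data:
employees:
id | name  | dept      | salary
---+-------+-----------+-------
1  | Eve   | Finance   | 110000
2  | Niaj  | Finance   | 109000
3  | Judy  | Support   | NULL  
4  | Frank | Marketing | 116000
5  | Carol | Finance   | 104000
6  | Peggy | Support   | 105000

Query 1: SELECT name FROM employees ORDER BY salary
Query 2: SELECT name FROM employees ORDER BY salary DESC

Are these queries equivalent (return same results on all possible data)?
No, not equivalent

Query 1 returns: [('Judy',), ('Carol',), ('Peggy',), ('Niaj',), ('Eve',), ('Frank',)]
Query 2 returns: [('Frank',), ('Eve',), ('Niaj',), ('Peggy',), ('Carol',), ('Judy',)]

Reason: ASC vs DESC gives opposite ordering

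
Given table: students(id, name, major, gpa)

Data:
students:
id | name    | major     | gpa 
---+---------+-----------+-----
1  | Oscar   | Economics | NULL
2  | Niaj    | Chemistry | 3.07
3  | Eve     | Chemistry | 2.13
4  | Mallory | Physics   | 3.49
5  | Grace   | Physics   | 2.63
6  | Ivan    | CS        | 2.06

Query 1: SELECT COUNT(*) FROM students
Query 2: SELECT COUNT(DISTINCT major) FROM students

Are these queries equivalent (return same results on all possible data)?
No, not equivalent

Query 1 returns: [(6,)]
Query 2 returns: [(4,)]

Reason: COUNT(*) counts rows, COUNT(DISTINCT major) counts unique majors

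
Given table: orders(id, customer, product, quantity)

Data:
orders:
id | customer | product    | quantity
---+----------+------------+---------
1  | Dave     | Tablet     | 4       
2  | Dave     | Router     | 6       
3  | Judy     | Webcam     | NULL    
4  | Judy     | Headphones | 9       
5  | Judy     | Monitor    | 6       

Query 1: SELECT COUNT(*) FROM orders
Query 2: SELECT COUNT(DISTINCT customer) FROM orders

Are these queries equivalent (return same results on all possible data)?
No, not equivalent

Query 1 returns: [(5,)]
Query 2 returns: [(2,)]

Reason: COUNT(*) counts rows, COUNT(DISTINCT customer) counts unique customers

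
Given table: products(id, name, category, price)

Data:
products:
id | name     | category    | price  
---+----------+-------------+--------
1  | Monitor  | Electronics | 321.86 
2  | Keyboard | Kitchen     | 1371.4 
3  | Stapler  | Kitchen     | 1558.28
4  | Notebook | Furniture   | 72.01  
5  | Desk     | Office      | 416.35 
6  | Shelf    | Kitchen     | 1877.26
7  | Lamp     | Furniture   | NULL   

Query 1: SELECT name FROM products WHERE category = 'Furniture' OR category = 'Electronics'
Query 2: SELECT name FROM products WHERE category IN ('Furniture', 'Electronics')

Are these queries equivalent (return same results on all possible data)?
Yes, equivalent

Both queries return: [('Lamp',), ('Monitor',), ('Notebook',)]

Reason: OR vs IN are equivalent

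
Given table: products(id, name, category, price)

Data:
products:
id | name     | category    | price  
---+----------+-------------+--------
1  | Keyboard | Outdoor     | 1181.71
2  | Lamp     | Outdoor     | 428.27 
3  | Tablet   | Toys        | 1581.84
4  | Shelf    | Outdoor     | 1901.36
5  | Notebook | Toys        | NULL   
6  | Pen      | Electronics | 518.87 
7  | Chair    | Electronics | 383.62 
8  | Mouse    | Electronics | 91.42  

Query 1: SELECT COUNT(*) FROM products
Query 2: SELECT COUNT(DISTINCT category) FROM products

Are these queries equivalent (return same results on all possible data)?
No, not equivalent

Query 1 returns: [(8,)]
Query 2 returns: [(3,)]

Reason: COUNT(*) counts rows, COUNT(DISTINCT category) counts unique categorys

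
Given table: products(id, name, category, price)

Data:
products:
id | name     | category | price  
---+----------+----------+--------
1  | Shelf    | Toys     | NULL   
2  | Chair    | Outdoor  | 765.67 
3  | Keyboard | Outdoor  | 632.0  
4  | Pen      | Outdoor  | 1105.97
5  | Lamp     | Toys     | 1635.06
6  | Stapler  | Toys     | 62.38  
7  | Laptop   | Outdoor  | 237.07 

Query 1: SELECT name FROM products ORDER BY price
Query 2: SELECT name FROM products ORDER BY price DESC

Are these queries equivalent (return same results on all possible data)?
No, not equivalent

Query 1 returns: [('Shelf',), ('Stapler',), ('Laptop',), ('Keyboard',), ('Chair',), ('Pen',), ('Lamp',)]
Query 2 returns: [('Lamp',), ('Pen',), ('Chair',), ('Keyboard',), ('Laptop',), ('Stapler',), ('Shelf',)]

Reason: ASC vs DESC gives opposite ordering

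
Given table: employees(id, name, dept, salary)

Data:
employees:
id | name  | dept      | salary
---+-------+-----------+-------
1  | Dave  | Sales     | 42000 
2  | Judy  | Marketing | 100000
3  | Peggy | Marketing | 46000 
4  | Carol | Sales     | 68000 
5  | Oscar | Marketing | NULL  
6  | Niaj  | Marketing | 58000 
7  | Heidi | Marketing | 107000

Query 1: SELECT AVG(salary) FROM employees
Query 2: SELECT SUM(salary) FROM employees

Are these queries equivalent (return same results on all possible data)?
No, not equivalent

Query 1 returns: [(70166.66666666667,)]
Query 2 returns: [(421000,)]

Reason: AVG vs SUM give different aggregate values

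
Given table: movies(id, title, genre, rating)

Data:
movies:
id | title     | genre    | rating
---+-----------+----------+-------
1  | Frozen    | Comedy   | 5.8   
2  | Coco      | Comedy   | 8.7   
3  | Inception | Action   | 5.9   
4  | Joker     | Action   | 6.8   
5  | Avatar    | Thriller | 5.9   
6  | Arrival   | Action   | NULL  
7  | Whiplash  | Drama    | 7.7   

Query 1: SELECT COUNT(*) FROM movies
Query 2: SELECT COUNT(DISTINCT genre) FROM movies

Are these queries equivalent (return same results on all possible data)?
No, not equivalent

Query 1 returns: [(7,)]
Query 2 returns: [(4,)]

Reason: COUNT(*) counts rows, COUNT(DISTINCT genre) counts unique genres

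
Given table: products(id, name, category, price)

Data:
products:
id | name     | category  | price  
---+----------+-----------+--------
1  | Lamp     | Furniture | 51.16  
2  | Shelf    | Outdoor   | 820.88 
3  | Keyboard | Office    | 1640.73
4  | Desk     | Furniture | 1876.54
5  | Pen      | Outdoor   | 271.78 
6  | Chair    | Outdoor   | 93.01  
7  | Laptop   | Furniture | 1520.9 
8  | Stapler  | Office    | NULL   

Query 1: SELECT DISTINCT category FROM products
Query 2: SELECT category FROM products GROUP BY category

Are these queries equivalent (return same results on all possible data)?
Yes, equivalent

Both queries return: [('Furniture',), ('Office',), ('Outdoor',)]

Reason: Both get unique categorys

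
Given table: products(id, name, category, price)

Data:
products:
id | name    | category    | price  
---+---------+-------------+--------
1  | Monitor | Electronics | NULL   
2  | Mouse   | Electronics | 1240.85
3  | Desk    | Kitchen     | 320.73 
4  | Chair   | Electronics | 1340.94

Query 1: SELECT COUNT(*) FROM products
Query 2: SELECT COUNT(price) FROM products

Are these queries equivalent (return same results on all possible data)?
No, not equivalent

Query 1 returns: [(4,)]
Query 2 returns: [(3,)]

Reason: COUNT(*) includes NULLs, COUNT(column) excludes them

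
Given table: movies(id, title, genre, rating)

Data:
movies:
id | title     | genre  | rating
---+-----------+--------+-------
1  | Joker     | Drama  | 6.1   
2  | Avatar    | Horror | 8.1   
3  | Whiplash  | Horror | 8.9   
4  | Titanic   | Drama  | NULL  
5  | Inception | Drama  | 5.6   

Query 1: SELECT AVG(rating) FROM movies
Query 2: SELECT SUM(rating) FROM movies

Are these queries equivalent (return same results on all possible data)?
No, not equivalent

Query 1 returns: [(7.175,)]
Query 2 returns: [(28.7,)]

Reason: AVG vs SUM give different aggregate values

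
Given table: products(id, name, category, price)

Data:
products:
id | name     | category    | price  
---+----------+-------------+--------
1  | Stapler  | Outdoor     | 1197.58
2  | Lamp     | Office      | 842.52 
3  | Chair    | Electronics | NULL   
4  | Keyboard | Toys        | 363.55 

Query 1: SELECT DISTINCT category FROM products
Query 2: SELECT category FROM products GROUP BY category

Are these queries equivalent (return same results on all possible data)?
Yes, equivalent

Both queries return: [('Electronics',), ('Office',), ('Outdoor',), ('Toys',)]

Reason: Both get unique categorys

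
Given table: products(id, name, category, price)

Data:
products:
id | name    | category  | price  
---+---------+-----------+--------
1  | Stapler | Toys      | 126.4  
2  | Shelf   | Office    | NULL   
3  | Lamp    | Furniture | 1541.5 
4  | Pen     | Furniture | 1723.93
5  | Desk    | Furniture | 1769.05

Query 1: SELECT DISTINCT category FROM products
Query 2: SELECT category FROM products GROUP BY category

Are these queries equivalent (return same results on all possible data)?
Yes, equivalent

Both queries return: [('Furniture',), ('Office',), ('Toys',)]

Reason: Both get unique categorys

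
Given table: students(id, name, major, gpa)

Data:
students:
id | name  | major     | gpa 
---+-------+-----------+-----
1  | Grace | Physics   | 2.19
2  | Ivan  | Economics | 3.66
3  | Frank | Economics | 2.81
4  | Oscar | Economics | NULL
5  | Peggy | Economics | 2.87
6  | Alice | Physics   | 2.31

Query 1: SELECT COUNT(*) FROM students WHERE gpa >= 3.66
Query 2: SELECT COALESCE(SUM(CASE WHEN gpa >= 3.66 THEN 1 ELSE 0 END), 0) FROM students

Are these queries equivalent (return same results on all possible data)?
Yes, equivalent

Both queries return: [(1,)]

Reason: COUNT with WHERE vs conditional SUM (COALESCE handles empty-table NULL)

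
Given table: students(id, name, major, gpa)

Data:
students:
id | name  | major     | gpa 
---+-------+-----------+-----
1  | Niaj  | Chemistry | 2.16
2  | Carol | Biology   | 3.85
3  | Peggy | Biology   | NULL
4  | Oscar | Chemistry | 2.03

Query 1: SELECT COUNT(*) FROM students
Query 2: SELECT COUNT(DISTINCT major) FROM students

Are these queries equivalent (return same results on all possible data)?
No, not equivalent

Query 1 returns: [(4,)]
Query 2 returns: [(2,)]

Reason: COUNT(*) counts rows, COUNT(DISTINCT major) counts unique majors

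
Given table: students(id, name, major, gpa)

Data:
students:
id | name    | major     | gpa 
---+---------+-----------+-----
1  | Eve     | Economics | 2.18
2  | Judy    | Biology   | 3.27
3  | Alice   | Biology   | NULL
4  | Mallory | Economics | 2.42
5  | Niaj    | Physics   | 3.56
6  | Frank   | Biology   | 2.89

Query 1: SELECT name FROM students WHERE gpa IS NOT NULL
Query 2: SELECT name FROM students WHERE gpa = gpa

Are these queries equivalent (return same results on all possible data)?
Yes, equivalent

Both queries return: [('Eve',), ('Frank',), ('Judy',), ('Mallory',), ('Niaj',)]

Reason: IS NOT NULL vs self-equality (both exclude NULLs)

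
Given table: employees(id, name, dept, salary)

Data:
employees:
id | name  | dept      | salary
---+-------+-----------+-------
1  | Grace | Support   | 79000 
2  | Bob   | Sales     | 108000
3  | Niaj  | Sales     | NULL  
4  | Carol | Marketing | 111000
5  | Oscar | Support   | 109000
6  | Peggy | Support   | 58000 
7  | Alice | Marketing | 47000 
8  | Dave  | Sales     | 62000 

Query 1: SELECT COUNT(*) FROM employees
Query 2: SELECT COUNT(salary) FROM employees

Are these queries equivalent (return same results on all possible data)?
No, not equivalent

Query 1 returns: [(8,)]
Query 2 returns: [(7,)]

Reason: COUNT(*) includes NULLs, COUNT(column) excludes them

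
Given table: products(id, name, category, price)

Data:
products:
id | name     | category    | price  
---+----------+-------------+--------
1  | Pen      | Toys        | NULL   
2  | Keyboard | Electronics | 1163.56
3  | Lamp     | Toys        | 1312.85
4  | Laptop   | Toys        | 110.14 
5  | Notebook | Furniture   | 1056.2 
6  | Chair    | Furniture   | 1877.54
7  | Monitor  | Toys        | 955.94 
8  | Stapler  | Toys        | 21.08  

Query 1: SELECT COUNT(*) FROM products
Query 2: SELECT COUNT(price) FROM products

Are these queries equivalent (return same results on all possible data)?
No, not equivalent

Query 1 returns: [(8,)]
Query 2 returns: [(7,)]

Reason: COUNT(*) includes NULLs, COUNT(column) excludes them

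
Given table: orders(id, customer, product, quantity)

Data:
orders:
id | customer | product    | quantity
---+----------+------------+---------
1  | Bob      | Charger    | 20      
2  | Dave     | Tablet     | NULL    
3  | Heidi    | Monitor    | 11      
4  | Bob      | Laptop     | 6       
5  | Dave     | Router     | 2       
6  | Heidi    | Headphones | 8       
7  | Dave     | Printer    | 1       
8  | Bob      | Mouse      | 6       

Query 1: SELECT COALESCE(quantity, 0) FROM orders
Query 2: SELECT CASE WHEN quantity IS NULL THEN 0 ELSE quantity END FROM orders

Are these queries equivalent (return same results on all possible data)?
Yes, equivalent

Both queries return: [(0,), (1,), (2,), (6,), (6,), (8,), (11,), (20,)]

Reason: COALESCE vs CASE for NULL handling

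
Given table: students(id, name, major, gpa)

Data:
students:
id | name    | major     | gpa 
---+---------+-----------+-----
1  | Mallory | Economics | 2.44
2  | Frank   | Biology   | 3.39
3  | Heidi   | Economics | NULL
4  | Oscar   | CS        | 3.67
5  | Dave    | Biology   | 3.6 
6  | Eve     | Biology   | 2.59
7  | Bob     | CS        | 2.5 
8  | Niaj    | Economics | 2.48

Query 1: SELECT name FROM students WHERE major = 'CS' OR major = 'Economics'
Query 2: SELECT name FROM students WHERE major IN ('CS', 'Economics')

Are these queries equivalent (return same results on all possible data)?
Yes, equivalent

Both queries return: [('Bob',), ('Heidi',), ('Mallory',), ('Niaj',), ('Oscar',)]

Reason: OR vs IN are equivalent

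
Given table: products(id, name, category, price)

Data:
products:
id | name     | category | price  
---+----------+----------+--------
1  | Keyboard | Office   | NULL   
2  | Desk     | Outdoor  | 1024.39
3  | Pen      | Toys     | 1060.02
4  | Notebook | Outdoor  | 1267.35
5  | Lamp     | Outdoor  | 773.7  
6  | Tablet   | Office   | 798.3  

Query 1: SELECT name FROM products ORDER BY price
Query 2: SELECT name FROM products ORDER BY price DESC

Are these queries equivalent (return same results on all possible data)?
No, not equivalent

Query 1 returns: [('Keyboard',), ('Lamp',), ('Tablet',), ('Desk',), ('Pen',), ('Notebook',)]
Query 2 returns: [('Notebook',), ('Pen',), ('Desk',), ('Tablet',), ('Lamp',), ('Keyboard',)]

Reason: ASC vs DESC gives opposite ordering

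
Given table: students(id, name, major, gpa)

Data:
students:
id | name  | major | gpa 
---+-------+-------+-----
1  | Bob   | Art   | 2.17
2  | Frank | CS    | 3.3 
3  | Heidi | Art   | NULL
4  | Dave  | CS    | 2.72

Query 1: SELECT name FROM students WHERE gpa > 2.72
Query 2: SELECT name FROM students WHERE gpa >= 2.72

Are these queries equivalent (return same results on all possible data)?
No, not equivalent

Query 1 returns: [('Frank',)]
Query 2 returns: [('Frank',), ('Dave',)]

Reason: > vs >= gives different results when gpa = 2.72 exists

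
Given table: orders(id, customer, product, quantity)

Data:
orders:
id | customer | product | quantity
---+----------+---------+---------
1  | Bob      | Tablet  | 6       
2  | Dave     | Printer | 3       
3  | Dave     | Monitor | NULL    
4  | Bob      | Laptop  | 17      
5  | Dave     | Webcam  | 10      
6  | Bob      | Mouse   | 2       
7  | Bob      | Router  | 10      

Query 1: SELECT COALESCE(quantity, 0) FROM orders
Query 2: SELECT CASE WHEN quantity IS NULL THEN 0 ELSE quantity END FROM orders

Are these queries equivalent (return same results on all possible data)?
Yes, equivalent

Both queries return: [(0,), (2,), (3,), (6,), (10,), (10,), (17,)]

Reason: COALESCE vs CASE for NULL handling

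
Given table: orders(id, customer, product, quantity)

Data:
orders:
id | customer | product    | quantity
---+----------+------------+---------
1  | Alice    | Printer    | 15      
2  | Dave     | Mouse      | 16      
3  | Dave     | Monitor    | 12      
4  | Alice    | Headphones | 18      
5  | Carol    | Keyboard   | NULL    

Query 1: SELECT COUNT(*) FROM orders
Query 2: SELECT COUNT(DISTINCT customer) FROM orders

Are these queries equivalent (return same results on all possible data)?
No, not equivalent

Query 1 returns: [(5,)]
Query 2 returns: [(3,)]

Reason: COUNT(*) counts rows, COUNT(DISTINCT customer) counts unique customers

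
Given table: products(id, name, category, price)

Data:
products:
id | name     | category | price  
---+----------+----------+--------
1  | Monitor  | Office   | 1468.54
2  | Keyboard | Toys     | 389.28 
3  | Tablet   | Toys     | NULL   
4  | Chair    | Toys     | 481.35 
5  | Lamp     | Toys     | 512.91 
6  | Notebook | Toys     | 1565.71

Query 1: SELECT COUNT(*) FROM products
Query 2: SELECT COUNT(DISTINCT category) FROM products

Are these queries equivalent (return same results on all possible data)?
No, not equivalent

Query 1 returns: [(6,)]
Query 2 returns: [(2,)]

Reason: COUNT(*) counts rows, COUNT(DISTINCT category) counts unique categorys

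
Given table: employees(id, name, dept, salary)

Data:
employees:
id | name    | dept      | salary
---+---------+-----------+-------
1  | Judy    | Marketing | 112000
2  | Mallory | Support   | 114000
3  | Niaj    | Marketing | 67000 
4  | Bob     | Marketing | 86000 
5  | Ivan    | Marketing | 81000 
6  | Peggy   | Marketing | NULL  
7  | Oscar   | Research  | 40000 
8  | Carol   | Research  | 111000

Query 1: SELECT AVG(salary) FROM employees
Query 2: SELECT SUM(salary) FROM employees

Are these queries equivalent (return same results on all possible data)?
No, not equivalent

Query 1 returns: [(87285.71428571429,)]
Query 2 returns: [(611000,)]

Reason: AVG vs SUM give different aggregate values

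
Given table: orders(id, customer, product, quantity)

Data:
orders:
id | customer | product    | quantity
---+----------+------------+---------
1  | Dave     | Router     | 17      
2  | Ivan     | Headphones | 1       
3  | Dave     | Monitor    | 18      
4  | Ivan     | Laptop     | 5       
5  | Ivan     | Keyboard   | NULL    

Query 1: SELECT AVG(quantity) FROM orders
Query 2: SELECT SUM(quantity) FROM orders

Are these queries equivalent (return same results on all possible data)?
No, not equivalent

Query 1 returns: [(10.25,)]
Query 2 returns: [(41,)]

Reason: AVG vs SUM give different aggregate values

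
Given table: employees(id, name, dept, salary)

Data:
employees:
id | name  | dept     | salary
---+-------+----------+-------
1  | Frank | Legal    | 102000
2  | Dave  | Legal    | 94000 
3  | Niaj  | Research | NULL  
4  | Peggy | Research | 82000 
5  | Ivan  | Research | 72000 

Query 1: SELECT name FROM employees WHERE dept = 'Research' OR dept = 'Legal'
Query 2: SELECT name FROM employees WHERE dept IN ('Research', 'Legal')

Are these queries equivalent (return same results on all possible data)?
Yes, equivalent

Both queries return: [('Dave',), ('Frank',), ('Ivan',), ('Niaj',), ('Peggy',)]

Reason: OR vs IN are equivalent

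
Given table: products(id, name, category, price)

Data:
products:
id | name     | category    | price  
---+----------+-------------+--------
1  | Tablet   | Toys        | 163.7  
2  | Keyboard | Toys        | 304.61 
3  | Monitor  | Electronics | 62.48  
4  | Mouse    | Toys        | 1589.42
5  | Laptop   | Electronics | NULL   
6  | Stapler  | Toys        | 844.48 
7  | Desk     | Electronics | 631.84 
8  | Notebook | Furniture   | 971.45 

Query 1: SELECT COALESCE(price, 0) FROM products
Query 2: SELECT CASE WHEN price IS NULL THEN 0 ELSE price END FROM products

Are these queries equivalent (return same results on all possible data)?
Yes, equivalent

Both queries return: [(0,), (62.48,), (163.7,), (304.61,), (631.84,), (844.48,), (971.45,), (1589.42,)]

Reason: COALESCE vs CASE for NULL handling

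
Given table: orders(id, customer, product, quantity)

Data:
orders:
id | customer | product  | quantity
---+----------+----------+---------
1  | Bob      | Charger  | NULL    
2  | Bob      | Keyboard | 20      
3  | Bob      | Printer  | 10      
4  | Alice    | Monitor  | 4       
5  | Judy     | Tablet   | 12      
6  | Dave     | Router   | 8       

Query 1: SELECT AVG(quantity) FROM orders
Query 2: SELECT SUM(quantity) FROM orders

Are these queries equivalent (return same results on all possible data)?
No, not equivalent

Query 1 returns: [(10.8,)]
Query 2 returns: [(54,)]

Reason: AVG vs SUM give different aggregate values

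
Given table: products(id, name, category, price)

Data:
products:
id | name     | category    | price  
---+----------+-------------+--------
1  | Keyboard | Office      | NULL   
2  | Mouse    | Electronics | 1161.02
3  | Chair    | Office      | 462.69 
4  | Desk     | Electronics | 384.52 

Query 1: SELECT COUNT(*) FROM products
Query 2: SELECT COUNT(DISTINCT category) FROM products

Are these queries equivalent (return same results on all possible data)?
No, not equivalent

Query 1 returns: [(4,)]
Query 2 returns: [(2,)]

Reason: COUNT(*) counts rows, COUNT(DISTINCT category) counts unique categorys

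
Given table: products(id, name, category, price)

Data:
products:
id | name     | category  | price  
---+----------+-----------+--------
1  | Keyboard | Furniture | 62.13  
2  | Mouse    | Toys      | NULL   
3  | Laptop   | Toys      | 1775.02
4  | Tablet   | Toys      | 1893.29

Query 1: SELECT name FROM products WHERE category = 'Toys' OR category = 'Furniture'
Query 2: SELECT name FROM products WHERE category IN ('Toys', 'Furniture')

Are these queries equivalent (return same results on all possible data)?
Yes, equivalent

Both queries return: [('Keyboard',), ('Laptop',), ('Mouse',), ('Tablet',)]

Reason: OR vs IN are equivalent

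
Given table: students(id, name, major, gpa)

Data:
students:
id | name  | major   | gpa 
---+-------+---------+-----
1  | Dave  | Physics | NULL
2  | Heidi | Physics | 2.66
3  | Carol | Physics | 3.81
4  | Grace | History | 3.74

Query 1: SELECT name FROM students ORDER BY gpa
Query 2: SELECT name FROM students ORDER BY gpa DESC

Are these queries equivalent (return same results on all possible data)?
No, not equivalent

Query 1 returns: [('Dave',), ('Heidi',), ('Grace',), ('Carol',)]
Query 2 returns: [('Carol',), ('Grace',), ('Heidi',), ('Dave',)]

Reason: ASC vs DESC gives opposite ordering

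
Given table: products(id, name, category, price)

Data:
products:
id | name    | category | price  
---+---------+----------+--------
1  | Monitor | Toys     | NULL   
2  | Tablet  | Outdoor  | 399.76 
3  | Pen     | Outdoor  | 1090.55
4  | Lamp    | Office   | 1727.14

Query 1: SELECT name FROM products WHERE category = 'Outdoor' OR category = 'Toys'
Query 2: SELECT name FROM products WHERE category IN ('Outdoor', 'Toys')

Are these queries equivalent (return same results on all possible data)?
Yes, equivalent

Both queries return: [('Monitor',), ('Pen',), ('Tablet',)]

Reason: OR vs IN are equivalent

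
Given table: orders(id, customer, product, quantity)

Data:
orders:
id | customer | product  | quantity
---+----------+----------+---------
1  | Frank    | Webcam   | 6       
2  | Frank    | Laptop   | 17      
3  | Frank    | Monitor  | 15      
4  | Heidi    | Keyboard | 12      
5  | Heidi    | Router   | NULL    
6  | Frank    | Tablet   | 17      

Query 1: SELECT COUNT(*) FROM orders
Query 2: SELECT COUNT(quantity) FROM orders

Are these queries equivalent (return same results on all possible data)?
No, not equivalent

Query 1 returns: [(6,)]
Query 2 returns: [(5,)]

Reason: COUNT(*) includes NULLs, COUNT(column) excludes them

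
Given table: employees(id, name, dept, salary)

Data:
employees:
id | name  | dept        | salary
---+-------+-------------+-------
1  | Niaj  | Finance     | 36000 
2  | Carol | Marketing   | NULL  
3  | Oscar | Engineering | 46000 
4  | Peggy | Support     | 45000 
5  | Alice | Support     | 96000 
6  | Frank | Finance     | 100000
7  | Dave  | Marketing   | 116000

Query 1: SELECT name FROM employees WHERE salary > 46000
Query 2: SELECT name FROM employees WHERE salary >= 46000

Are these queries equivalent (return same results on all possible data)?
No, not equivalent

Query 1 returns: [('Alice',), ('Frank',), ('Dave',)]
Query 2 returns: [('Oscar',), ('Alice',), ('Frank',), ('Dave',)]

Reason: > vs >= gives different results when salary = 46000 exists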